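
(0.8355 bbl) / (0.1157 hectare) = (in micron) 114.8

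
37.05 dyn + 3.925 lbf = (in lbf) 3.925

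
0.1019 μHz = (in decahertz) 1.019e-08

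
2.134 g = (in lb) 0.004705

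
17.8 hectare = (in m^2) 1.78e+05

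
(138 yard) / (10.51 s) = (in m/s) 12.01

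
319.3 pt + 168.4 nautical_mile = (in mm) 3.119e+08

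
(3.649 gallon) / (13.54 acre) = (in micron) 0.2521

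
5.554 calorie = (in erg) 2.324e+08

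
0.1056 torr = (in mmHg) 0.1056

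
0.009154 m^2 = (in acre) 2.262e-06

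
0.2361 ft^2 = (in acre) 5.42e-06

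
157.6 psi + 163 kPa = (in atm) 12.33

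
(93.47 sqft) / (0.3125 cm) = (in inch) 1.094e+05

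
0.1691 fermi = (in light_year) 1.787e-32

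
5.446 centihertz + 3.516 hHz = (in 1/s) 351.7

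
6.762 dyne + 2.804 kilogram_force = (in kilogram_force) 2.804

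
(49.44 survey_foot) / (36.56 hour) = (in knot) 0.0002226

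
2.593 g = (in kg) 0.002593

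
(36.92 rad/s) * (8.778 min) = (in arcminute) 6.685e+07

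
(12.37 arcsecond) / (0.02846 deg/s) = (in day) 1.397e-06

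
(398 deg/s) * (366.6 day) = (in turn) 3.502e+07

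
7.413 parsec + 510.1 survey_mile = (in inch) 9.006e+18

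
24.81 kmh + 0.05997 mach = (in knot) 53.09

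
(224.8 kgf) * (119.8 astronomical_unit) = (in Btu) 3.745e+13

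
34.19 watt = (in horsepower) 0.04585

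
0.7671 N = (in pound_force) 0.1725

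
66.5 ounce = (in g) 1885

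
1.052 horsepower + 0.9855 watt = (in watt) 785.5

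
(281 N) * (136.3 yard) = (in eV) 2.186e+23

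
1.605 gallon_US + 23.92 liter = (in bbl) 0.1887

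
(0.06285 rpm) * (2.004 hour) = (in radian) 47.48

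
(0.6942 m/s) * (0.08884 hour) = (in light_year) 2.347e-14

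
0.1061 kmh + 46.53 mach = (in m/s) 1.584e+04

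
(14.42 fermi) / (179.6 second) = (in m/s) 8.029e-17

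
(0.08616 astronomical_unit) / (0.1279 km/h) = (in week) 5.999e+05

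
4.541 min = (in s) 272.5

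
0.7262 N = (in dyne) 7.262e+04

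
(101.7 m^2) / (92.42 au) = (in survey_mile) 4.571e-15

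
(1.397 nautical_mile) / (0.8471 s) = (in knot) 5937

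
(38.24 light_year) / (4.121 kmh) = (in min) 5.267e+15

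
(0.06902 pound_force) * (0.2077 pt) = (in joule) 2.25e-05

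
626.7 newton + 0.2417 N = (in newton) 626.9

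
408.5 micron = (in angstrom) 4.085e+06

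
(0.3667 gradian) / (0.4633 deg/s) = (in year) 2.259e-08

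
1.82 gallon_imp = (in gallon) 2.186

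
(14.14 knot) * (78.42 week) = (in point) 9.78e+11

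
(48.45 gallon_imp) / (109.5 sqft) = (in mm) 21.65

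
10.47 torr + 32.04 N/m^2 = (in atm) 0.01409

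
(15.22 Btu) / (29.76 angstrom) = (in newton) 5.396e+12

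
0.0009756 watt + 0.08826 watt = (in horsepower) 0.0001197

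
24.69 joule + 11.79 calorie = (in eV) 4.62e+20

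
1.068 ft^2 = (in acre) 2.452e-05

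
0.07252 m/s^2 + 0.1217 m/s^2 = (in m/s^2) 0.1942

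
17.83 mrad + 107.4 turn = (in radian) 674.8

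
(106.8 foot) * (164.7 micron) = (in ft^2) 0.05771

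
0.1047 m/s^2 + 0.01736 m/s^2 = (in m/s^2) 0.1221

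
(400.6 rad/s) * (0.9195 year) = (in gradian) 7.395e+11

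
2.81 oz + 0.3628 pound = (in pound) 0.5384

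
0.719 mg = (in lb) 1.585e-06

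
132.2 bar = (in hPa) 1.322e+05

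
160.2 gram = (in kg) 0.1602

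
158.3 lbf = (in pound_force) 158.3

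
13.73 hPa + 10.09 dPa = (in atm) 0.01356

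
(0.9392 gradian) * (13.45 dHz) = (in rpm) 0.1895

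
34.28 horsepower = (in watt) 2.556e+04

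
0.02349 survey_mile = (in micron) 3.78e+07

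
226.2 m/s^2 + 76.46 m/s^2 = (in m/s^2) 302.7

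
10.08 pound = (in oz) 161.3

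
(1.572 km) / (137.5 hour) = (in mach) 9.327e-06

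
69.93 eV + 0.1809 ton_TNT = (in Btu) 7.174e+05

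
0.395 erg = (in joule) 3.95e-08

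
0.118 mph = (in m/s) 0.05275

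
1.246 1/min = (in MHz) 2.077e-08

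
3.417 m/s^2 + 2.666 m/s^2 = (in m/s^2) 6.083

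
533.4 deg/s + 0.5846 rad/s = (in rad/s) 9.894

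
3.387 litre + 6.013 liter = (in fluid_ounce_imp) 330.8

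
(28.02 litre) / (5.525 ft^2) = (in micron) 5.459e+04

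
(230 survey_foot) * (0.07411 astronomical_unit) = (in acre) 1.921e+08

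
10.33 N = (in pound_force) 2.322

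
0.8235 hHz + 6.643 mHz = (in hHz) 0.8236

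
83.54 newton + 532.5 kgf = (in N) 5306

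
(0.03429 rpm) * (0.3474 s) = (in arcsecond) 257.3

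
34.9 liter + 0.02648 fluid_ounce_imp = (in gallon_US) 9.22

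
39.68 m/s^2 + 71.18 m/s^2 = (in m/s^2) 110.9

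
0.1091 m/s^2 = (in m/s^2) 0.1091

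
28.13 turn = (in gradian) 1.125e+04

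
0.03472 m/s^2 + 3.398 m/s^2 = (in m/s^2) 3.433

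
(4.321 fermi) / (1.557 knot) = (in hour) 1.498e-18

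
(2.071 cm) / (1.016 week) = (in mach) 9.898e-11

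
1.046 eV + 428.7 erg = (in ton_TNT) 1.025e-14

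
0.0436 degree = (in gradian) 0.04844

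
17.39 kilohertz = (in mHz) 1.739e+07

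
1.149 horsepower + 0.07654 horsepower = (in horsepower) 1.226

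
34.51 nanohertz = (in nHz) 34.51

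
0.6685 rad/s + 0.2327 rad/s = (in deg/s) 51.63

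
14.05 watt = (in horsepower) 0.01884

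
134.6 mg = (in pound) 0.0002967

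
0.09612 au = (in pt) 4.076e+13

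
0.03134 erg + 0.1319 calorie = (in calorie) 0.1319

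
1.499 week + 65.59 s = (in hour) 251.9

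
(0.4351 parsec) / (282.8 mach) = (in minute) 2.324e+09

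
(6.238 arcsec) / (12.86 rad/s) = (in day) 2.722e-11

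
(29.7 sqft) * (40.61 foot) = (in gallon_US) 9022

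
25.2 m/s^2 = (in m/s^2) 25.2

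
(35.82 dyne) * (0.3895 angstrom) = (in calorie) 3.335e-15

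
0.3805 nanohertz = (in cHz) 3.805e-08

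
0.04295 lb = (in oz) 0.6872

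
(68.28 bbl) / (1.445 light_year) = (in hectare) 7.941e-20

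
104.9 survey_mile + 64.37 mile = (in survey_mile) 169.3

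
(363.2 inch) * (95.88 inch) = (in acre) 0.005552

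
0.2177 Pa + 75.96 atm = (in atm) 75.96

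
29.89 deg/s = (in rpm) 4.982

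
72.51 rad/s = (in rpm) 692.4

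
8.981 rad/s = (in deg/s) 514.6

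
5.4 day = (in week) 0.7714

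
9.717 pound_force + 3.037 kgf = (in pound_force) 16.41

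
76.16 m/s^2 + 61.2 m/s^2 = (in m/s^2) 137.4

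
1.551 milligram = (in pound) 3.419e-06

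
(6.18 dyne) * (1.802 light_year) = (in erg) 1.054e+19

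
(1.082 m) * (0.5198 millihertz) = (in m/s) 0.0005624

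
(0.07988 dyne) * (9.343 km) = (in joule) 0.007463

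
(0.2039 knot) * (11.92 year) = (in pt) 1.118e+11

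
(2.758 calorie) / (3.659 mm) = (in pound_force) 709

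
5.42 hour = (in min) 325.2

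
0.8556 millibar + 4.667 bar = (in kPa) 466.8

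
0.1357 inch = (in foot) 0.01131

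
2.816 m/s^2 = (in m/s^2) 2.816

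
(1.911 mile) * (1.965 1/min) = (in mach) 0.2958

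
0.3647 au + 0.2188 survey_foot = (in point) 1.547e+14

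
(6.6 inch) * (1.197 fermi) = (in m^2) 2.007e-16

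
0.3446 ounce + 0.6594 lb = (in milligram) 3.089e+05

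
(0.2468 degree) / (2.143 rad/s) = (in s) 0.00201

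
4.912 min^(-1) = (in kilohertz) 8.187e-05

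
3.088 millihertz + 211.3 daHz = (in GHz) 2.113e-06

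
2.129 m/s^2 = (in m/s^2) 2.129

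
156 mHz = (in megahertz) 1.56e-07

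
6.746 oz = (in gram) 191.2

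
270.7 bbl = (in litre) 4.304e+04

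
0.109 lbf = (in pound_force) 0.109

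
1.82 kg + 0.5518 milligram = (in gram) 1820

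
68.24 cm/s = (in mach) 0.002004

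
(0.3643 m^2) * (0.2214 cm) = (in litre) 0.8066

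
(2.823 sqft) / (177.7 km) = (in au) 9.866e-18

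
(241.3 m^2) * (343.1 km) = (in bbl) 5.207e+08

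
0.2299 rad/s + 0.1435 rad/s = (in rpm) 3.566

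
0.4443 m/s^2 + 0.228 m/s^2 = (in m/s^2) 0.6723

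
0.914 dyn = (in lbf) 2.055e-06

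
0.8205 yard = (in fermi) 7.503e+14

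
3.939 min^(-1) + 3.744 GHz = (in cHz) 3.744e+11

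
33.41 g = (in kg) 0.03341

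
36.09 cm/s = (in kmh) 1.299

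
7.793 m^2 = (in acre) 0.001926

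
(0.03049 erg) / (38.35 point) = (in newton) 2.254e-07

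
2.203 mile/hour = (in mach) 0.002892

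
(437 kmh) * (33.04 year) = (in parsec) 4.099e-06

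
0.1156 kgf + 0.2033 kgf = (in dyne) 3.127e+05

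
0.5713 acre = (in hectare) 0.2312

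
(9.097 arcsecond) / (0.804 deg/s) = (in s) 0.003143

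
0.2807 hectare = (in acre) 0.6936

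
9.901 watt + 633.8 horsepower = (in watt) 4.726e+05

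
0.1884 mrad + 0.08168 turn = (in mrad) 513.4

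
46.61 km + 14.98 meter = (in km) 46.62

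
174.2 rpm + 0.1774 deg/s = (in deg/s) 1045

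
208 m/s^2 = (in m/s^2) 208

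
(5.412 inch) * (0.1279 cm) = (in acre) 4.345e-08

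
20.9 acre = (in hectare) 8.458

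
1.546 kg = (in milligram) 1.546e+06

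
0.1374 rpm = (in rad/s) 0.01439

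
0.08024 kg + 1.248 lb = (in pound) 1.425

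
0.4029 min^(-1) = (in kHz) 6.715e-06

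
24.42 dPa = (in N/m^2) 2.442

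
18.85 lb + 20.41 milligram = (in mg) 8.55e+06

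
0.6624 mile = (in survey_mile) 0.6624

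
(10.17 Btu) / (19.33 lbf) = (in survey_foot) 409.4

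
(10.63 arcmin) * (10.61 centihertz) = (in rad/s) 0.0003281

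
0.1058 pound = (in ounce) 1.693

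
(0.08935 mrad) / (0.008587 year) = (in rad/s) 3.299e-10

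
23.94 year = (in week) 1248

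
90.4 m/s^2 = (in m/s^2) 90.4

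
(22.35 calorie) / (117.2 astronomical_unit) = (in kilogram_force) 5.439e-13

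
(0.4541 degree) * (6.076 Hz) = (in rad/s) 0.04816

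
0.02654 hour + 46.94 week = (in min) 4.732e+05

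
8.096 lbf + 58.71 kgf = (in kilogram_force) 62.38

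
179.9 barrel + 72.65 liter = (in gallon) 7575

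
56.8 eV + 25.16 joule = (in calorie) 6.013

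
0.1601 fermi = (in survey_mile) 9.948e-20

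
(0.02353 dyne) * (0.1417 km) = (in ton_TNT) 7.969e-15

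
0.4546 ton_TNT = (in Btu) 1.803e+06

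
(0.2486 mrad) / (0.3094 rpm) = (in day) 8.881e-08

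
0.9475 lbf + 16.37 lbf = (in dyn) 7.703e+06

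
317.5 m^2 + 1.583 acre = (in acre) 1.661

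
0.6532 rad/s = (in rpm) 6.238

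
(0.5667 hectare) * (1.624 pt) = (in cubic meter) 3.247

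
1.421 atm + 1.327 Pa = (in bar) 1.44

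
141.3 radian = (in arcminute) 4.858e+05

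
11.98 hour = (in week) 0.07131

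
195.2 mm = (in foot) 0.6404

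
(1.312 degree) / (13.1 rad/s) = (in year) 5.543e-11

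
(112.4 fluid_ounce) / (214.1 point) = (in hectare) 4.401e-06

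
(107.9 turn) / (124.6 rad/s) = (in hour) 0.001511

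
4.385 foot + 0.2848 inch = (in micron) 1.344e+06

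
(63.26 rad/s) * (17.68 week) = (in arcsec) 1.395e+14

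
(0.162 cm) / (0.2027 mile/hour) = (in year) 5.669e-10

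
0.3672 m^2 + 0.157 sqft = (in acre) 9.434e-05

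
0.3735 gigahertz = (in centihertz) 3.735e+10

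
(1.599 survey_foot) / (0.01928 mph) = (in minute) 0.9425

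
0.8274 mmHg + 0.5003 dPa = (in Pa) 110.4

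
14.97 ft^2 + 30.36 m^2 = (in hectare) 0.003175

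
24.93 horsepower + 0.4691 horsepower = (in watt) 1.894e+04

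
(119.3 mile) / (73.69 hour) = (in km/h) 2.605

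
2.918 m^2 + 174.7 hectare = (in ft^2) 1.88e+07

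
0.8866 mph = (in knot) 0.7704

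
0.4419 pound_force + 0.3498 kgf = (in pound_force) 1.213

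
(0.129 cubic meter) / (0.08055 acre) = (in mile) 2.459e-07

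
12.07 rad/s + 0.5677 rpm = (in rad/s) 12.13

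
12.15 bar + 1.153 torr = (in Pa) 1.215e+06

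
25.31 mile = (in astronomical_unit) 2.723e-07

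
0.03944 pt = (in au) 9.301e-17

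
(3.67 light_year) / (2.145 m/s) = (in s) 1.619e+16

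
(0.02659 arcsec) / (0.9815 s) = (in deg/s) 7.525e-06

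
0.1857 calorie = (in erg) 7.77e+06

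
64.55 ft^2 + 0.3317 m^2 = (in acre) 0.001564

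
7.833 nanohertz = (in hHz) 7.833e-11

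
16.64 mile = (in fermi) 2.678e+19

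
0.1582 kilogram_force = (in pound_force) 0.3488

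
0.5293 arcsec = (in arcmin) 0.008822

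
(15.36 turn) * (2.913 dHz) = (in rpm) 268.5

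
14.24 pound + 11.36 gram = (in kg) 6.471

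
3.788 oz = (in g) 107.4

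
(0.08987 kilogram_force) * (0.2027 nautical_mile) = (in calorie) 79.07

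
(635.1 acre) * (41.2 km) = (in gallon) 2.797e+13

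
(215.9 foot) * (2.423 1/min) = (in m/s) 2.657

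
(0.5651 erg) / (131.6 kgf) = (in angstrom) 0.4379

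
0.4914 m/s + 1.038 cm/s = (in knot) 0.9754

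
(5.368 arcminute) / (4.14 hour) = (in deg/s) 6.003e-06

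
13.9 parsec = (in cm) 4.289e+19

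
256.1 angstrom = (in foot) 8.402e-08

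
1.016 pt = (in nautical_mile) 1.935e-07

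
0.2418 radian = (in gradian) 15.39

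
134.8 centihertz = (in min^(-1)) 80.88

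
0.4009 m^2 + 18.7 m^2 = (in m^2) 19.1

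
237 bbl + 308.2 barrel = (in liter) 8.668e+04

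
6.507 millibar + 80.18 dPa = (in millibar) 6.587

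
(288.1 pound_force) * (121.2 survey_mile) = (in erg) 2.5e+15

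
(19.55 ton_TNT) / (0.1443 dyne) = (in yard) 6.199e+16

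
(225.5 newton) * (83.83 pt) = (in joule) 6.669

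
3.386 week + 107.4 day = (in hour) 3146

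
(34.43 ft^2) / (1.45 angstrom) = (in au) 0.1475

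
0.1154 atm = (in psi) 1.696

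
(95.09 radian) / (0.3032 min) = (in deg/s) 299.5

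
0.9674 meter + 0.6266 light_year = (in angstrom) 5.928e+25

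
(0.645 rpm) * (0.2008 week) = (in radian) 8203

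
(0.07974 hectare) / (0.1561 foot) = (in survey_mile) 10.41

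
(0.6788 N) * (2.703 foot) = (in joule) 0.5592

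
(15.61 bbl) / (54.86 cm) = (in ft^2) 48.69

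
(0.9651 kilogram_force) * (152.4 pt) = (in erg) 5.088e+06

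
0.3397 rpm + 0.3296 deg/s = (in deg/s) 2.368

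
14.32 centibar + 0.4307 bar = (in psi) 8.324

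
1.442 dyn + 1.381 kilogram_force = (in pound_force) 3.045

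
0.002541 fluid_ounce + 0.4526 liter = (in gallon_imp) 0.09957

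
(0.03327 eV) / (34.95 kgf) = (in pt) 4.409e-20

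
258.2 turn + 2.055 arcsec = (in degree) 9.295e+04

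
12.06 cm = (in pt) 341.9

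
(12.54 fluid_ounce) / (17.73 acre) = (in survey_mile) 3.212e-12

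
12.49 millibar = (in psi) 0.1812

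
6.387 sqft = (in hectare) 5.934e-05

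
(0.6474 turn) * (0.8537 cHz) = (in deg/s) 1.99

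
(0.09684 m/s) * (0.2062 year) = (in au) 4.209e-06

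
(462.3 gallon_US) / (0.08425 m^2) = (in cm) 2077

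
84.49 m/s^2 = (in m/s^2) 84.49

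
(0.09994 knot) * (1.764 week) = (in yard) 5.999e+04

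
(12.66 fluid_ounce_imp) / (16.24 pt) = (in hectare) 6.279e-06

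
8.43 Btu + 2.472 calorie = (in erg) 8.904e+10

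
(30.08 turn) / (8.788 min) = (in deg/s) 20.54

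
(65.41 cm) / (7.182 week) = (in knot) 2.927e-07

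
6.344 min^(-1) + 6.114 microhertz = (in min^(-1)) 6.344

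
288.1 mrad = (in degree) 16.51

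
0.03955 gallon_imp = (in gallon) 0.0475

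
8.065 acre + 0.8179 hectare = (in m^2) 4.082e+04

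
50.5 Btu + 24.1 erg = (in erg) 5.328e+11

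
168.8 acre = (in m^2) 6.831e+05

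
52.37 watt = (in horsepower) 0.07023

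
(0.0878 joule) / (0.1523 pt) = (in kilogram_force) 166.6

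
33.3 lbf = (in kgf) 15.1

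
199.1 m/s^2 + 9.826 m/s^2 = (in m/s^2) 208.9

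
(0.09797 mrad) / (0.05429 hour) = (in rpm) 4.787e-06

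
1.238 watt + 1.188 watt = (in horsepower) 0.003253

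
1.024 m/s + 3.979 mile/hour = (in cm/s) 280.3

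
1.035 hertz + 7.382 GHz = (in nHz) 7.382e+18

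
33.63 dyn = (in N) 0.0003363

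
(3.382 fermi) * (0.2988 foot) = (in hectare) 3.08e-20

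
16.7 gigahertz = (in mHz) 1.67e+13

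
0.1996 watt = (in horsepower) 0.0002677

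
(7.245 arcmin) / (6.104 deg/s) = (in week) 3.271e-08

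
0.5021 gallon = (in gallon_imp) 0.4181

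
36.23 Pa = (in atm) 0.0003576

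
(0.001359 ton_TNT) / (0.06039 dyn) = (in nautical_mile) 5.084e+09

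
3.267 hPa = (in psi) 0.04738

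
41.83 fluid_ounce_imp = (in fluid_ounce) 40.19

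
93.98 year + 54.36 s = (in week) 4900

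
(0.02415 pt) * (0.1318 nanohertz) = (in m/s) 1.123e-15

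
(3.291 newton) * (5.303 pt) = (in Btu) 5.835e-06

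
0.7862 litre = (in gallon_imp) 0.1729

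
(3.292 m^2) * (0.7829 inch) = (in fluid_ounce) 2214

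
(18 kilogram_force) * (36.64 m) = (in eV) 4.037e+22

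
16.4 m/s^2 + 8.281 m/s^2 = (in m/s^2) 24.68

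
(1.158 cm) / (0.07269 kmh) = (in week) 9.483e-07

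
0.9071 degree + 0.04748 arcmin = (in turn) 0.002522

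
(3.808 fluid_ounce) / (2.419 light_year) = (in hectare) 4.921e-25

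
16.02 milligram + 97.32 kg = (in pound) 214.6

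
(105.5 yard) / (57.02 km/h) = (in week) 1.007e-05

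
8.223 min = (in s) 493.4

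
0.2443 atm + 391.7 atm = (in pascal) 3.971e+07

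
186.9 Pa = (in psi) 0.02711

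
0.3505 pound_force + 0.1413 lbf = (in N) 2.188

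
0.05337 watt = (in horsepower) 7.157e-05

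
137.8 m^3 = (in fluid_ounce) 4.66e+06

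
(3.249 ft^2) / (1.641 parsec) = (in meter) 5.961e-18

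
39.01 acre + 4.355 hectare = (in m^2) 2.014e+05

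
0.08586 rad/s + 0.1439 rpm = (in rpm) 0.9638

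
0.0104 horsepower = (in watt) 7.755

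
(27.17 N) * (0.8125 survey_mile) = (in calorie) 8491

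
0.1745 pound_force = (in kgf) 0.07915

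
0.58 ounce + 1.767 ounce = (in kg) 0.06654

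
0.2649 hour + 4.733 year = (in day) 1728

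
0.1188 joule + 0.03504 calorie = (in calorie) 0.06343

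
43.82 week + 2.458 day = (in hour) 7421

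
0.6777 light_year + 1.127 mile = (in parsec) 0.2078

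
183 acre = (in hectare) 74.06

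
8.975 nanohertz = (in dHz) 8.975e-08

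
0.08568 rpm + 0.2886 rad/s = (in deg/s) 17.05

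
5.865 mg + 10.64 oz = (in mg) 3.016e+05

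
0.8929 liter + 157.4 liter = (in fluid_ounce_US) 5353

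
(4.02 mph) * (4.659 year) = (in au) 0.001765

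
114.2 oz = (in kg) 3.238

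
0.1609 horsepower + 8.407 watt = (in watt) 128.4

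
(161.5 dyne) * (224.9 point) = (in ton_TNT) 3.062e-14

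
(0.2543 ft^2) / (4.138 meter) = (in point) 16.18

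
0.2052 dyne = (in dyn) 0.2052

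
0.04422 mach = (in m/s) 15.06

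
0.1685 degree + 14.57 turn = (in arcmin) 3.147e+05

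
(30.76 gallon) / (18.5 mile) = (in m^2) 3.911e-06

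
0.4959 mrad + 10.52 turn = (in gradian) 4208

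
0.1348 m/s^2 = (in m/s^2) 0.1348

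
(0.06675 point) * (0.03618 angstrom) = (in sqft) 9.17e-16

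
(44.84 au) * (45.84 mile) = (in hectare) 4.949e+13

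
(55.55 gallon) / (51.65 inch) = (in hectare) 1.603e-05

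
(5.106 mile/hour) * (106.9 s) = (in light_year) 2.579e-14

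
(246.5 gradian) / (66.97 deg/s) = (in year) 1.05e-07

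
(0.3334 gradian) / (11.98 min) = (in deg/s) 0.0004174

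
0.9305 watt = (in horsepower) 0.001248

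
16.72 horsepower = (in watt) 1.247e+04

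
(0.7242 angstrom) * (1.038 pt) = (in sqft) 2.854e-13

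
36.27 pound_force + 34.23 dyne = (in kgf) 16.45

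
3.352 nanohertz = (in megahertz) 3.352e-15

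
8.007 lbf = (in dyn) 3.562e+06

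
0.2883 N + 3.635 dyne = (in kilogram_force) 0.0294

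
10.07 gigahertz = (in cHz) 1.007e+12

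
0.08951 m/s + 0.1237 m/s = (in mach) 0.0006262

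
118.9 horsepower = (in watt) 8.866e+04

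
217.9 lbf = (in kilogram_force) 98.84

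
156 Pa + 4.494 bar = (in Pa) 4.496e+05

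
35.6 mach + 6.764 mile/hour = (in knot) 2.357e+04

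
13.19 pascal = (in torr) 0.09893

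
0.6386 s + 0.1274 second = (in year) 2.429e-08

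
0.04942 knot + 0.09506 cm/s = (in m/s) 0.02637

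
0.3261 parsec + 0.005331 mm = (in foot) 3.301e+16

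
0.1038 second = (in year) 3.291e-09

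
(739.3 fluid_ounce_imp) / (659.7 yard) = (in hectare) 3.482e-09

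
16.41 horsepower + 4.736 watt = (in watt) 1.224e+04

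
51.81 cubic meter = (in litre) 5.181e+04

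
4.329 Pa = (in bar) 4.329e-05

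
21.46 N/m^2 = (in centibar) 0.02146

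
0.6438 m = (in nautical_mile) 0.0003476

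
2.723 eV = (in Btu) 4.135e-22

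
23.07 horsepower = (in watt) 1.72e+04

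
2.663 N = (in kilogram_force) 0.2716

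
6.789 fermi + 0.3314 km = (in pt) 9.394e+05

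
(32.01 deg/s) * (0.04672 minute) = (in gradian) 99.7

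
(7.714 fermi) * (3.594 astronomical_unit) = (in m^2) 0.004147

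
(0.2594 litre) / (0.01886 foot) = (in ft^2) 0.4857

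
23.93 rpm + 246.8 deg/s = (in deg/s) 390.4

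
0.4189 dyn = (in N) 4.189e-06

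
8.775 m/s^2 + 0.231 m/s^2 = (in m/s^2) 9.006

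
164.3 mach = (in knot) 1.087e+05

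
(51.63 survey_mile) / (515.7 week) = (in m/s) 0.0002664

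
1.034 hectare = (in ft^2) 1.113e+05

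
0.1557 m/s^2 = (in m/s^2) 0.1557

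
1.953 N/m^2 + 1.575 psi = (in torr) 81.47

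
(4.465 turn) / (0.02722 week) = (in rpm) 0.01627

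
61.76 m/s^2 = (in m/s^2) 61.76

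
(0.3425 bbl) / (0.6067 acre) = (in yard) 2.425e-05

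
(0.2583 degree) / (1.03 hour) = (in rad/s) 1.216e-06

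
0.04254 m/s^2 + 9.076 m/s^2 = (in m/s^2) 9.119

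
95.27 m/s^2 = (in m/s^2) 95.27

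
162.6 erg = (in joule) 1.626e-05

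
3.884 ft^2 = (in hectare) 3.608e-05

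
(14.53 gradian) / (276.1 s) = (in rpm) 0.007894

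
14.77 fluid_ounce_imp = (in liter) 0.4197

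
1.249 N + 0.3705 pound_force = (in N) 2.897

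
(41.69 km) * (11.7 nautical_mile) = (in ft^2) 9.724e+09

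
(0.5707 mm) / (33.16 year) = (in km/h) 1.965e-12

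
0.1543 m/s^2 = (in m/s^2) 0.1543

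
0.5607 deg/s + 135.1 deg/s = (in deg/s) 135.7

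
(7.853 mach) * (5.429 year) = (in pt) 1.298e+15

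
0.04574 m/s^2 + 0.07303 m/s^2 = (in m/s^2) 0.1188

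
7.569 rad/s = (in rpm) 72.28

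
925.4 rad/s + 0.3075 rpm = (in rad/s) 925.4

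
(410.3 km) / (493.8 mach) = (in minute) 0.04067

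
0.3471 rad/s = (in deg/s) 19.89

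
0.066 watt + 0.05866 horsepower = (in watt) 43.81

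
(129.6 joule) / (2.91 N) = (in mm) 4.454e+04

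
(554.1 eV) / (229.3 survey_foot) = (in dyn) 1.27e-13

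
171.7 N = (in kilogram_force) 17.51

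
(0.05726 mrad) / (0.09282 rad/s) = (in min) 1.028e-05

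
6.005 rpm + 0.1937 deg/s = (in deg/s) 36.22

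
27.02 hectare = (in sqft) 2.908e+06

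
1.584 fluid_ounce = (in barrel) 0.0002946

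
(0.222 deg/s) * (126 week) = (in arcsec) 6.09e+10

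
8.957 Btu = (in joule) 9450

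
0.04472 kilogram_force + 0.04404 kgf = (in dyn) 8.704e+04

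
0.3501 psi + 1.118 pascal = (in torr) 18.11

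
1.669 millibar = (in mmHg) 1.252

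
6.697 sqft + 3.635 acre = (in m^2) 1.471e+04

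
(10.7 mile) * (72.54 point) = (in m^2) 440.7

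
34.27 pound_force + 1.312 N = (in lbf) 34.56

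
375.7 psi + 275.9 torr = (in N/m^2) 2.627e+06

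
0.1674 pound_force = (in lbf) 0.1674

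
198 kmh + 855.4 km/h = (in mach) 0.8594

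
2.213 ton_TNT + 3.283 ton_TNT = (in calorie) 5.496e+09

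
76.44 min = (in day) 0.05308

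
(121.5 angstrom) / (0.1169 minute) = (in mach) 5.087e-12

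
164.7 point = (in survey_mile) 3.61e-05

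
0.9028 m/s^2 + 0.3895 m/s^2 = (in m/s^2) 1.292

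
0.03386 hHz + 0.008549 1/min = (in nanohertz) 3.386e+09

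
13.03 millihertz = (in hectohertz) 0.0001303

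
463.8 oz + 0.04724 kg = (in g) 1.32e+04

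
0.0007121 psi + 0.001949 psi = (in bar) 0.0001835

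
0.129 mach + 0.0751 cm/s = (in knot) 85.38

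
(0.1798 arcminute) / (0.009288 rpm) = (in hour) 1.494e-05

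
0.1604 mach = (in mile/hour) 122.2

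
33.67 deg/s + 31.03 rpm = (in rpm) 36.64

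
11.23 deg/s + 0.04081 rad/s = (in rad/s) 0.2368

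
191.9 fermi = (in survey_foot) 6.296e-13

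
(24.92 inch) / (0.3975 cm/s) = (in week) 0.0002633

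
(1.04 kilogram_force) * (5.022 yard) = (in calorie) 11.19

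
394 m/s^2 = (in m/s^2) 394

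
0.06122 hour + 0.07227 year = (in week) 3.769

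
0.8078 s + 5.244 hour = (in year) 0.0005987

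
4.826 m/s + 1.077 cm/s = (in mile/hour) 10.82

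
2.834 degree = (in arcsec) 1.02e+04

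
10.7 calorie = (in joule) 44.77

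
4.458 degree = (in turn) 0.01238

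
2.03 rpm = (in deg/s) 12.18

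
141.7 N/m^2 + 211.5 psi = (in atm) 14.39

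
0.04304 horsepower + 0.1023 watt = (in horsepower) 0.04318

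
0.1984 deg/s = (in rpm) 0.03307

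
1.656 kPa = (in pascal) 1656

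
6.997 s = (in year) 2.219e-07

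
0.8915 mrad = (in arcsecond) 183.9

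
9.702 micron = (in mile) 6.029e-09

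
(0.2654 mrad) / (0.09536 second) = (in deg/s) 0.1595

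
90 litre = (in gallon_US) 23.78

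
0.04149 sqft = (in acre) 9.525e-07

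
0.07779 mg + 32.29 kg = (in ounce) 1139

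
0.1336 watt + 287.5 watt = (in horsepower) 0.3857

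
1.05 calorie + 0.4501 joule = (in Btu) 0.004591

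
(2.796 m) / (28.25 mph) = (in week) 3.661e-07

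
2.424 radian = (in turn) 0.3858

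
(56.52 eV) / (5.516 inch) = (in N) 6.463e-17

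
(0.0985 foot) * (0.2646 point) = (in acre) 6.925e-10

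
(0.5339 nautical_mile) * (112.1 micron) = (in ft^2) 1.193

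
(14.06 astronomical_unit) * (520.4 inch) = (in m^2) 2.78e+13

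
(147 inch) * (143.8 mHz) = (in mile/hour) 1.201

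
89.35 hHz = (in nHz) 8.935e+12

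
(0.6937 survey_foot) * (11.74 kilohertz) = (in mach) 7.29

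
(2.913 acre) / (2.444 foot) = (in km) 15.82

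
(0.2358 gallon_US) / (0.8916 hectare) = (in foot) 3.285e-07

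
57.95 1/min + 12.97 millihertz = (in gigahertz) 9.788e-10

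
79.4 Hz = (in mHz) 7.94e+04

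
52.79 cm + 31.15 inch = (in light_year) 1.394e-16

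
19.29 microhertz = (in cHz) 0.001929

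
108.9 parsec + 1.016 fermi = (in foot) 1.102e+19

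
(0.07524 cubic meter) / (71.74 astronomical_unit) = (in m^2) 7.011e-15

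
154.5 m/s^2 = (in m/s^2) 154.5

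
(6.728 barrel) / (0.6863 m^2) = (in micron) 1.559e+06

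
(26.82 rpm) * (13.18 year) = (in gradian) 7.432e+10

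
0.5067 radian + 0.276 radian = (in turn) 0.1246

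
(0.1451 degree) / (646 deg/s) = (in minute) 3.744e-06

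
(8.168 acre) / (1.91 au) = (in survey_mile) 7.188e-11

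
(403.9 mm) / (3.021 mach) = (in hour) 1.091e-07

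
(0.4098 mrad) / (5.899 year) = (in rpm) 2.104e-11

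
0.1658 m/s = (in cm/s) 16.58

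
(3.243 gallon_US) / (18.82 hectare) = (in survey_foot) 2.14e-07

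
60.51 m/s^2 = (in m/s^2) 60.51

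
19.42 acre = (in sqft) 8.459e+05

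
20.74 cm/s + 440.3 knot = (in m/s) 226.7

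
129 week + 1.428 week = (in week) 130.4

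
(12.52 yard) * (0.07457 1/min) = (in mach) 4.179e-05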